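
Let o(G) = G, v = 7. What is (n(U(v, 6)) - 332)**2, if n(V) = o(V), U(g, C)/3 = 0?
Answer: 110224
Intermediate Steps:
U(g, C) = 0 (U(g, C) = 3*0 = 0)
n(V) = V
(n(U(v, 6)) - 332)**2 = (0 - 332)**2 = (-332)**2 = 110224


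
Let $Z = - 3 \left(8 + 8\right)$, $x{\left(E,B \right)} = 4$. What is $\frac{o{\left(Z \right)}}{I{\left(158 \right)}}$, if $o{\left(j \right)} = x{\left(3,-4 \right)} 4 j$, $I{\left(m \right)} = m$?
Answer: $- \frac{384}{79} \approx -4.8608$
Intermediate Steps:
$Z = -48$ ($Z = \left(-3\right) 16 = -48$)
$o{\left(j \right)} = 16 j$ ($o{\left(j \right)} = 4 \cdot 4 j = 16 j$)
$\frac{o{\left(Z \right)}}{I{\left(158 \right)}} = \frac{16 \left(-48\right)}{158} = \left(-768\right) \frac{1}{158} = - \frac{384}{79}$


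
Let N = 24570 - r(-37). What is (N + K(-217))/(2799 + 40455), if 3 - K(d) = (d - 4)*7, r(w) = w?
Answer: 8719/14418 ≈ 0.60473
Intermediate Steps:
K(d) = 31 - 7*d (K(d) = 3 - (d - 4)*7 = 3 - (-4 + d)*7 = 3 - (-28 + 7*d) = 3 + (28 - 7*d) = 31 - 7*d)
N = 24607 (N = 24570 - 1*(-37) = 24570 + 37 = 24607)
(N + K(-217))/(2799 + 40455) = (24607 + (31 - 7*(-217)))/(2799 + 40455) = (24607 + (31 + 1519))/43254 = (24607 + 1550)*(1/43254) = 26157*(1/43254) = 8719/14418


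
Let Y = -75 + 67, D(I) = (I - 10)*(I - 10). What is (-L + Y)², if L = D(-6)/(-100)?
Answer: 18496/625 ≈ 29.594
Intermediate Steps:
D(I) = (-10 + I)² (D(I) = (-10 + I)*(-10 + I) = (-10 + I)²)
Y = -8
L = -64/25 (L = (-10 - 6)²/(-100) = (-16)²*(-1/100) = 256*(-1/100) = -64/25 ≈ -2.5600)
(-L + Y)² = (-1*(-64/25) - 8)² = (64/25 - 8)² = (-136/25)² = 18496/625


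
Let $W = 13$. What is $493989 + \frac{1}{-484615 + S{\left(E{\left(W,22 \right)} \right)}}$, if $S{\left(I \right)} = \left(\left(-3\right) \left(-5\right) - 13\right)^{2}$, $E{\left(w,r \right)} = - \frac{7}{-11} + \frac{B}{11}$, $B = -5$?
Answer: $\frac{239392503278}{484611} \approx 4.9399 \cdot 10^{5}$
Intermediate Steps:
$E{\left(w,r \right)} = \frac{2}{11}$ ($E{\left(w,r \right)} = - \frac{7}{-11} - \frac{5}{11} = \left(-7\right) \left(- \frac{1}{11}\right) - \frac{5}{11} = \frac{7}{11} - \frac{5}{11} = \frac{2}{11}$)
$S{\left(I \right)} = 4$ ($S{\left(I \right)} = \left(15 - 13\right)^{2} = 2^{2} = 4$)
$493989 + \frac{1}{-484615 + S{\left(E{\left(W,22 \right)} \right)}} = 493989 + \frac{1}{-484615 + 4} = 493989 + \frac{1}{-484611} = 493989 - \frac{1}{484611} = \frac{239392503278}{484611}$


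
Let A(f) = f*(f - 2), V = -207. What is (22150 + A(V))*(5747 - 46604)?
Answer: -2672578941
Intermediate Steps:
A(f) = f*(-2 + f)
(22150 + A(V))*(5747 - 46604) = (22150 - 207*(-2 - 207))*(5747 - 46604) = (22150 - 207*(-209))*(-40857) = (22150 + 43263)*(-40857) = 65413*(-40857) = -2672578941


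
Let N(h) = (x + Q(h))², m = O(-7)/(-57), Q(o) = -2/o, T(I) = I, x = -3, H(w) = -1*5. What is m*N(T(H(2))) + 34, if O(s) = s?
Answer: 49633/1425 ≈ 34.830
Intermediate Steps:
H(w) = -5
m = 7/57 (m = -7/(-57) = -7*(-1/57) = 7/57 ≈ 0.12281)
N(h) = (-3 - 2/h)²
m*N(T(H(2))) + 34 = 7*((2 + 3*(-5))²/(-5)²)/57 + 34 = 7*((2 - 15)²/25)/57 + 34 = 7*((1/25)*(-13)²)/57 + 34 = 7*((1/25)*169)/57 + 34 = (7/57)*(169/25) + 34 = 1183/1425 + 34 = 49633/1425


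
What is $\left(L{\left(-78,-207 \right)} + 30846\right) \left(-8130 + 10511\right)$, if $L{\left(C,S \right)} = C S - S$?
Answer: $112380819$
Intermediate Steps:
$L{\left(C,S \right)} = - S + C S$
$\left(L{\left(-78,-207 \right)} + 30846\right) \left(-8130 + 10511\right) = \left(- 207 \left(-1 - 78\right) + 30846\right) \left(-8130 + 10511\right) = \left(\left(-207\right) \left(-79\right) + 30846\right) 2381 = \left(16353 + 30846\right) 2381 = 47199 \cdot 2381 = 112380819$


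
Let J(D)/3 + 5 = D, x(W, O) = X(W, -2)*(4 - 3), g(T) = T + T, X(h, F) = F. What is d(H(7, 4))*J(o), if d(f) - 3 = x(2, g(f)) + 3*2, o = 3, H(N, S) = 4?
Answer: -42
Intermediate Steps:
g(T) = 2*T
x(W, O) = -2 (x(W, O) = -2*(4 - 3) = -2*1 = -2)
J(D) = -15 + 3*D
d(f) = 7 (d(f) = 3 + (-2 + 3*2) = 3 + (-2 + 6) = 3 + 4 = 7)
d(H(7, 4))*J(o) = 7*(-15 + 3*3) = 7*(-15 + 9) = 7*(-6) = -42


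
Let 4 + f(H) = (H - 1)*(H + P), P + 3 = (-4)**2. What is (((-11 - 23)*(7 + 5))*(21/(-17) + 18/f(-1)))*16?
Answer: 85824/7 ≈ 12261.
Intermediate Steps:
P = 13 (P = -3 + (-4)**2 = -3 + 16 = 13)
f(H) = -4 + (-1 + H)*(13 + H) (f(H) = -4 + (H - 1)*(H + 13) = -4 + (-1 + H)*(13 + H))
(((-11 - 23)*(7 + 5))*(21/(-17) + 18/f(-1)))*16 = (((-11 - 23)*(7 + 5))*(21/(-17) + 18/(-17 + (-1)**2 + 12*(-1))))*16 = ((-34*12)*(21*(-1/17) + 18/(-17 + 1 - 12)))*16 = -408*(-21/17 + 18/(-28))*16 = -408*(-21/17 + 18*(-1/28))*16 = -408*(-21/17 - 9/14)*16 = -408*(-447/238)*16 = (5364/7)*16 = 85824/7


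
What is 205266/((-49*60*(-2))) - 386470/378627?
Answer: 12574467697/371054460 ≈ 33.888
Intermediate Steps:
205266/((-49*60*(-2))) - 386470/378627 = 205266/((-2940*(-2))) - 386470*1/378627 = 205266/5880 - 386470/378627 = 205266*(1/5880) - 386470/378627 = 34211/980 - 386470/378627 = 12574467697/371054460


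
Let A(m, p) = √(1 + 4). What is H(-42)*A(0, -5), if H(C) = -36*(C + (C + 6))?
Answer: 2808*√5 ≈ 6278.9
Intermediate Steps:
A(m, p) = √5
H(C) = -216 - 72*C (H(C) = -36*(C + (6 + C)) = -36*(6 + 2*C) = -216 - 72*C)
H(-42)*A(0, -5) = (-216 - 72*(-42))*√5 = (-216 + 3024)*√5 = 2808*√5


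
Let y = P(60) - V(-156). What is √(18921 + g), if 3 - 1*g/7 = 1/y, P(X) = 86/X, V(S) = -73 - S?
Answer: 2*√28355397987/2447 ≈ 137.63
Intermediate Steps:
y = -2447/30 (y = 86/60 - (-73 - 1*(-156)) = 86*(1/60) - (-73 + 156) = 43/30 - 1*83 = 43/30 - 83 = -2447/30 ≈ -81.567)
g = 51597/2447 (g = 21 - 7/(-2447/30) = 21 - 7*(-30/2447) = 21 + 210/2447 = 51597/2447 ≈ 21.086)
√(18921 + g) = √(18921 + 51597/2447) = √(46351284/2447) = 2*√28355397987/2447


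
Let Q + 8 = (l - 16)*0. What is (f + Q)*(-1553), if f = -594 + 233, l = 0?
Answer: 573057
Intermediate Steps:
f = -361
Q = -8 (Q = -8 + (0 - 16)*0 = -8 - 16*0 = -8 + 0 = -8)
(f + Q)*(-1553) = (-361 - 8)*(-1553) = -369*(-1553) = 573057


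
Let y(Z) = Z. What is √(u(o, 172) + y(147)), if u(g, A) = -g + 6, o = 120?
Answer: √33 ≈ 5.7446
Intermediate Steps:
u(g, A) = 6 - g
√(u(o, 172) + y(147)) = √((6 - 1*120) + 147) = √((6 - 120) + 147) = √(-114 + 147) = √33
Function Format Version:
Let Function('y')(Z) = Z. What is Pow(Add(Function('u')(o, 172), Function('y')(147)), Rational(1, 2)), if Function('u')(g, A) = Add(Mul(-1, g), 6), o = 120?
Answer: Pow(33, Rational(1, 2)) ≈ 5.7446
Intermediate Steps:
Function('u')(g, A) = Add(6, Mul(-1, g))
Pow(Add(Function('u')(o, 172), Function('y')(147)), Rational(1, 2)) = Pow(Add(Add(6, Mul(-1, 120)), 147), Rational(1, 2)) = Pow(Add(Add(6, -120), 147), Rational(1, 2)) = Pow(Add(-114, 147), Rational(1, 2)) = Pow(33, Rational(1, 2))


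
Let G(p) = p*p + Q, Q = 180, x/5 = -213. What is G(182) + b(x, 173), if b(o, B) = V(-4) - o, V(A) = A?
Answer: 34365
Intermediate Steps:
x = -1065 (x = 5*(-213) = -1065)
b(o, B) = -4 - o
G(p) = 180 + p² (G(p) = p*p + 180 = p² + 180 = 180 + p²)
G(182) + b(x, 173) = (180 + 182²) + (-4 - 1*(-1065)) = (180 + 33124) + (-4 + 1065) = 33304 + 1061 = 34365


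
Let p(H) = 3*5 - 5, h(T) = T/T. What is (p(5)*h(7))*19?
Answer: 190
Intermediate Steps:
h(T) = 1
p(H) = 10 (p(H) = 15 - 5 = 10)
(p(5)*h(7))*19 = (10*1)*19 = 10*19 = 190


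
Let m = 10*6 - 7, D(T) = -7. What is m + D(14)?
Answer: 46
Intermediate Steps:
m = 53 (m = 60 - 7 = 53)
m + D(14) = 53 - 7 = 46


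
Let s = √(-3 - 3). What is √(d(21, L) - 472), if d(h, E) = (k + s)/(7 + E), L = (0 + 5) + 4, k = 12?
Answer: √(-7540 + I*√6)/4 ≈ 0.0035261 + 21.708*I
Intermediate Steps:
L = 9 (L = 5 + 4 = 9)
s = I*√6 (s = √(-6) = I*√6 ≈ 2.4495*I)
d(h, E) = (12 + I*√6)/(7 + E)
√(d(21, L) - 472) = √((12 + I*√6)/(7 + 9) - 472) = √((12 + I*√6)/16 - 472) = √((¾ + I*√6/16) - 472) = √(-1885/4 + I*√6/16)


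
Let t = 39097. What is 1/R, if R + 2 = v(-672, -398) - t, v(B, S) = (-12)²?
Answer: -1/38955 ≈ -2.5671e-5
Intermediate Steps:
v(B, S) = 144
R = -38955 (R = -2 + (144 - 1*39097) = -2 + (144 - 39097) = -2 - 38953 = -38955)
1/R = 1/(-38955) = -1/38955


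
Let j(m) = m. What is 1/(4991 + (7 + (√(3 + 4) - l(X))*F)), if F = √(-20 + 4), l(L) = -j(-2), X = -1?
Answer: 1/(2*(2499 - 2*I*(2 - √7))) ≈ 0.00020008 - 1.034e-7*I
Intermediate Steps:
l(L) = 2 (l(L) = -1*(-2) = 2)
F = 4*I (F = √(-16) = 4*I ≈ 4.0*I)
1/(4991 + (7 + (√(3 + 4) - l(X))*F)) = 1/(4991 + (7 + (√(3 + 4) - 1*2)*(4*I))) = 1/(4991 + (7 + (√7 - 2)*(4*I))) = 1/(4991 + (7 + (-2 + √7)*(4*I))) = 1/(4991 + (7 + 4*I*(-2 + √7))) = 1/(4998 + 4*I*(-2 + √7))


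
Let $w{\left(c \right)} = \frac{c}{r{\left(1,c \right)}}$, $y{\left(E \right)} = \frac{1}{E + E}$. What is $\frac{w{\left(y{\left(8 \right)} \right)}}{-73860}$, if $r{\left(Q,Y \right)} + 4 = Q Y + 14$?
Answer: $- \frac{1}{11891460} \approx -8.4094 \cdot 10^{-8}$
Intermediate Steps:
$r{\left(Q,Y \right)} = 10 + Q Y$ ($r{\left(Q,Y \right)} = -4 + \left(Q Y + 14\right) = -4 + \left(14 + Q Y\right) = 10 + Q Y$)
$y{\left(E \right)} = \frac{1}{2 E}$
$w{\left(c \right)} = \frac{c}{10 + c}$ ($w{\left(c \right)} = \frac{c}{10 + 1 c} = \frac{c}{10 + c}$)
$\frac{w{\left(y{\left(8 \right)} \right)}}{-73860} = \frac{\frac{1}{2 \cdot 8} \frac{1}{10 + \frac{1}{2 \cdot 8}}}{-73860} = \frac{\frac{1}{2} \cdot \frac{1}{8}}{10 + \frac{1}{2} \cdot \frac{1}{8}} \left(- \frac{1}{73860}\right) = \frac{1}{16 \left(10 + \frac{1}{16}\right)} \left(- \frac{1}{73860}\right) = \frac{1}{16 \cdot \frac{161}{16}} \left(- \frac{1}{73860}\right) = \frac{1}{16} \cdot \frac{16}{161} \left(- \frac{1}{73860}\right) = \frac{1}{161} \left(- \frac{1}{73860}\right) = - \frac{1}{11891460}$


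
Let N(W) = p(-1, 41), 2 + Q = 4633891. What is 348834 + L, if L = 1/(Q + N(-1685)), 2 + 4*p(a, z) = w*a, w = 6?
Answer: 1616457337759/4633887 ≈ 3.4883e+5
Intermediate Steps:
Q = 4633889 (Q = -2 + 4633891 = 4633889)
p(a, z) = -1/2 + 3*a/2 (p(a, z) = -1/2 + (6*a)/4 = -1/2 + 3*a/2)
N(W) = -2 (N(W) = -1/2 + (3/2)*(-1) = -1/2 - 3/2 = -2)
L = 1/4633887 (L = 1/(4633889 - 2) = 1/4633887 ≈ 2.1580e-7)
348834 + L = 348834 + 1/4633887 = 1616457337759/4633887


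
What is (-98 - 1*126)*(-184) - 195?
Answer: 41021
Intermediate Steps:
(-98 - 1*126)*(-184) - 195 = (-98 - 126)*(-184) - 195 = -224*(-184) - 195 = 41216 - 195 = 41021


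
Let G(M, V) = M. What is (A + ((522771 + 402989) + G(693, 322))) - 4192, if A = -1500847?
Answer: -578586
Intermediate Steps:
(A + ((522771 + 402989) + G(693, 322))) - 4192 = (-1500847 + ((522771 + 402989) + 693)) - 4192 = (-1500847 + (925760 + 693)) - 4192 = (-1500847 + 926453) - 4192 = -574394 - 4192 = -578586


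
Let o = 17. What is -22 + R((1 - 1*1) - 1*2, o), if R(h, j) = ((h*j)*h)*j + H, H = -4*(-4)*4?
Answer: 1198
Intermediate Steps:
H = 64 (H = 16*4 = 64)
R(h, j) = 64 + h²*j² (R(h, j) = ((h*j)*h)*j + 64 = (j*h²)*j + 64 = h²*j² + 64 = 64 + h²*j²)
-22 + R((1 - 1*1) - 1*2, o) = -22 + (64 + ((1 - 1*1) - 1*2)²*17²) = -22 + (64 + ((1 - 1) - 2)²*289) = -22 + (64 + (0 - 2)²*289) = -22 + (64 + (-2)²*289) = -22 + (64 + 4*289) = -22 + (64 + 1156) = -22 + 1220 = 1198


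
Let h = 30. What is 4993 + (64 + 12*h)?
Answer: 5417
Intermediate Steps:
4993 + (64 + 12*h) = 4993 + (64 + 12*30) = 4993 + (64 + 360) = 4993 + 424 = 5417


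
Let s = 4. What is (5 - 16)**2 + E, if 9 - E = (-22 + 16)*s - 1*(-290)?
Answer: -136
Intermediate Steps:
E = -257 (E = 9 - ((-22 + 16)*4 - 1*(-290)) = 9 - (-6*4 + 290) = 9 - (-24 + 290) = 9 - 1*266 = 9 - 266 = -257)
(5 - 16)**2 + E = (5 - 16)**2 - 257 = (-11)**2 - 257 = 121 - 257 = -136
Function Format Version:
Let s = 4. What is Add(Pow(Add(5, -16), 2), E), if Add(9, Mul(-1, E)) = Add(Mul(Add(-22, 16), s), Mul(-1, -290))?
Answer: -136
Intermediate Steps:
E = -257 (E = Add(9, Mul(-1, Add(Mul(Add(-22, 16), 4), Mul(-1, -290)))) = Add(9, Mul(-1, Add(Mul(-6, 4), 290))) = Add(9, Mul(-1, Add(-24, 290))) = Add(9, Mul(-1, 266)) = Add(9, -266) = -257)
Add(Pow(Add(5, -16), 2), E) = Add(Pow(Add(5, -16), 2), -257) = Add(Pow(-11, 2), -257) = Add(121, -257) = -136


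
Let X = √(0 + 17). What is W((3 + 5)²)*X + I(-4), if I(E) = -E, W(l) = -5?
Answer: 4 - 5*√17 ≈ -16.616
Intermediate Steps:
X = √17 ≈ 4.1231
W((3 + 5)²)*X + I(-4) = -5*√17 - 1*(-4) = -5*√17 + 4 = 4 - 5*√17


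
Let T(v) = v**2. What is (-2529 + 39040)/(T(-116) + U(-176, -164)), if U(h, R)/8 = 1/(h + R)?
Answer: 3103435/1143758 ≈ 2.7134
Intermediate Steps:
U(h, R) = 8/(R + h) (U(h, R) = 8/(h + R) = 8/(R + h))
(-2529 + 39040)/(T(-116) + U(-176, -164)) = (-2529 + 39040)/((-116)**2 + 8/(-164 - 176)) = 36511/(13456 + 8/(-340)) = 36511/(13456 + 8*(-1/340)) = 36511/(13456 - 2/85) = 36511/(1143758/85) = 36511*(85/1143758) = 3103435/1143758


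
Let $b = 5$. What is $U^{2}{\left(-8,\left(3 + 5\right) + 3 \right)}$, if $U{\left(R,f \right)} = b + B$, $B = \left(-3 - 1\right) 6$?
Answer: $361$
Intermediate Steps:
$B = -24$ ($B = \left(-4\right) 6 = -24$)
$U{\left(R,f \right)} = -19$ ($U{\left(R,f \right)} = 5 - 24 = -19$)
$U^{2}{\left(-8,\left(3 + 5\right) + 3 \right)} = \left(-19\right)^{2} = 361$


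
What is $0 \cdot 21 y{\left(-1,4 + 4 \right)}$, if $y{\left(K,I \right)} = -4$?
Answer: $0$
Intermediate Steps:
$0 \cdot 21 y{\left(-1,4 + 4 \right)} = 0 \cdot 21 \left(-4\right) = 0 \left(-4\right) = 0$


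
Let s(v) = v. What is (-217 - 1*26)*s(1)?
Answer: -243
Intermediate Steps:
(-217 - 1*26)*s(1) = (-217 - 1*26)*1 = (-217 - 26)*1 = -243*1 = -243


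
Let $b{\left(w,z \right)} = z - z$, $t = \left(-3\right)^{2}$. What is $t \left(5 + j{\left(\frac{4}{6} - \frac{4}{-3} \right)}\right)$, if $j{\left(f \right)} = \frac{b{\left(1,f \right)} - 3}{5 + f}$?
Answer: $\frac{288}{7} \approx 41.143$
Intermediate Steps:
$t = 9$
$b{\left(w,z \right)} = 0$
$j{\left(f \right)} = - \frac{3}{5 + f}$ ($j{\left(f \right)} = \frac{0 - 3}{5 + f} = - \frac{3}{5 + f}$)
$t \left(5 + j{\left(\frac{4}{6} - \frac{4}{-3} \right)}\right) = 9 \left(5 - \frac{3}{5 + \left(\frac{4}{6} - \frac{4}{-3}\right)}\right) = 9 \left(5 - \frac{3}{5 + \left(4 \cdot \frac{1}{6} - - \frac{4}{3}\right)}\right) = 9 \left(5 - \frac{3}{5 + \left(\frac{2}{3} + \frac{4}{3}\right)}\right) = 9 \left(5 - \frac{3}{5 + 2}\right) = 9 \left(5 - \frac{3}{7}\right) = 9 \cdot \frac{32}{7} = \frac{288}{7}$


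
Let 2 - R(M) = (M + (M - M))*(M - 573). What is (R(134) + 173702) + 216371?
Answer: 448901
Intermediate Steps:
R(M) = 2 - M*(-573 + M) (R(M) = 2 - (M + (M - M))*(M - 573) = 2 - (M + 0)*(-573 + M) = 2 - M*(-573 + M))
(R(134) + 173702) + 216371 = ((2 - 1*134² + 573*134) + 173702) + 216371 = ((2 - 1*17956 + 76782) + 173702) + 216371 = ((2 - 17956 + 76782) + 173702) + 216371 = (58828 + 173702) + 216371 = 232530 + 216371 = 448901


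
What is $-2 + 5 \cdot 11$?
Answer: $53$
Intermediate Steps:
$-2 + 5 \cdot 11 = -2 + 55 = 53$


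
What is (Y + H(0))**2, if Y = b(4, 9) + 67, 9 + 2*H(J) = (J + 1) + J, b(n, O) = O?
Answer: 5184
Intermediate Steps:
H(J) = -4 + J (H(J) = -9/2 + ((J + 1) + J)/2 = -9/2 + ((1 + J) + J)/2 = -9/2 + (1 + 2*J)/2 = -9/2 + (1/2 + J) = -4 + J)
Y = 76 (Y = 9 + 67 = 76)
(Y + H(0))**2 = (76 + (-4 + 0))**2 = (76 - 4)**2 = 72**2 = 5184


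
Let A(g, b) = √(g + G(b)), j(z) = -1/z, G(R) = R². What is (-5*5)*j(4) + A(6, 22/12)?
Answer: 25/4 + √337/6 ≈ 9.3096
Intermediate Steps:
A(g, b) = √(g + b²)
(-5*5)*j(4) + A(6, 22/12) = (-5*5)*(-1/4) + √(6 + (22/12)²) = -(-25)/4 + √(6 + (22*(1/12))²) = -25*(-¼) + √(6 + (11/6)²) = 25/4 + √(6 + 121/36) = 25/4 + √(337/36) = 25/4 + √337/6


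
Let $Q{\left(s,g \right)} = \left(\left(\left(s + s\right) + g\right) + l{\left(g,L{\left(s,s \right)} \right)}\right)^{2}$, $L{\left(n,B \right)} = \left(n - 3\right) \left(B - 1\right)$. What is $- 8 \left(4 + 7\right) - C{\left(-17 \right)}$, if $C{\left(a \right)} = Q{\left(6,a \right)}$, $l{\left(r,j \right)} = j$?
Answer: $-188$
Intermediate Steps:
$L{\left(n,B \right)} = \left(-1 + B\right) \left(-3 + n\right)$ ($L{\left(n,B \right)} = \left(-3 + n\right) \left(-1 + B\right) = \left(-1 + B\right) \left(-3 + n\right)$)
$Q{\left(s,g \right)} = \left(3 + g + s^{2} - 2 s\right)^{2}$ ($Q{\left(s,g \right)} = \left(\left(\left(s + s\right) + g\right) + \left(3 - s - 3 s + s s\right)\right)^{2} = \left(\left(2 s + g\right) + \left(3 - s - 3 s + s^{2}\right)\right)^{2} = \left(\left(g + 2 s\right) + \left(3 + s^{2} - 4 s\right)\right)^{2} = \left(3 + g + s^{2} - 2 s\right)^{2}$)
$C{\left(a \right)} = \left(27 + a\right)^{2}$ ($C{\left(a \right)} = \left(3 + a + 6^{2} - 12\right)^{2} = \left(3 + a + 36 - 12\right)^{2} = \left(27 + a\right)^{2}$)
$- 8 \left(4 + 7\right) - C{\left(-17 \right)} = - 8 \left(4 + 7\right) - \left(27 - 17\right)^{2} = \left(-8\right) 11 - 10^{2} = -88 - 100 = -188$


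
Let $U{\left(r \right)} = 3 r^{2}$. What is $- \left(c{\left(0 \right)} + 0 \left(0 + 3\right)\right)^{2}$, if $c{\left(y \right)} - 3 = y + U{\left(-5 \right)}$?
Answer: $-6084$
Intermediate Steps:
$c{\left(y \right)} = 78 + y$ ($c{\left(y \right)} = 3 + \left(y + 3 \left(-5\right)^{2}\right) = 3 + \left(y + 3 \cdot 25\right) = 3 + \left(y + 75\right) = 3 + \left(75 + y\right) = 78 + y$)
$- \left(c{\left(0 \right)} + 0 \left(0 + 3\right)\right)^{2} = - \left(\left(78 + 0\right) + 0 \left(0 + 3\right)\right)^{2} = - \left(78 + 0 \cdot 3\right)^{2} = - \left(78 + 0\right)^{2} = - 78^{2} = \left(-1\right) 6084 = -6084$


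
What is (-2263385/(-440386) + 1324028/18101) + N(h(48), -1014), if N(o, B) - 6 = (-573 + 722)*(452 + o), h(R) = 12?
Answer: 551784457592705/7971426986 ≈ 69220.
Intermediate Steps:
N(o, B) = 67354 + 149*o (N(o, B) = 6 + (-573 + 722)*(452 + o) = 6 + 149*(452 + o) = 6 + (67348 + 149*o) = 67354 + 149*o)
(-2263385/(-440386) + 1324028/18101) + N(h(48), -1014) = (-2263385/(-440386) + 1324028/18101) + (67354 + 149*12) = (-2263385*(-1/440386) + 1324028*(1/18101)) + (67354 + 1788) = (2263385/440386 + 1324028/18101) + 69142 = 624052926693/7971426986 + 69142 = 551784457592705/7971426986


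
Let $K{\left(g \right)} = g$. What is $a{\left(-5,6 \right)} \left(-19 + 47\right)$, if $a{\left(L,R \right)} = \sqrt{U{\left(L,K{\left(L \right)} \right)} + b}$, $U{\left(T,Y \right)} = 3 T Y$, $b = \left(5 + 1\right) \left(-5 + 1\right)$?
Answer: $28 \sqrt{51} \approx 199.96$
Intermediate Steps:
$b = -24$ ($b = 6 \left(-4\right) = -24$)
$U{\left(T,Y \right)} = 3 T Y$
$a{\left(L,R \right)} = \sqrt{-24 + 3 L^{2}}$ ($a{\left(L,R \right)} = \sqrt{3 L L - 24} = \sqrt{3 L^{2} - 24} = \sqrt{-24 + 3 L^{2}}$)
$a{\left(-5,6 \right)} \left(-19 + 47\right) = \sqrt{-24 + 3 \left(-5\right)^{2}} \left(-19 + 47\right) = \sqrt{-24 + 3 \cdot 25} \cdot 28 = \sqrt{-24 + 75} \cdot 28 = \sqrt{51} \cdot 28 = 28 \sqrt{51}$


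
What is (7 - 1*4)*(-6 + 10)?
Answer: 12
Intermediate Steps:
(7 - 1*4)*(-6 + 10) = (7 - 4)*4 = 3*4 = 12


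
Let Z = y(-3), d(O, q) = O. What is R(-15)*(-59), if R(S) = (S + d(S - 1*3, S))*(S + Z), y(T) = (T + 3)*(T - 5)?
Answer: -29205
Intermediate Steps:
y(T) = (-5 + T)*(3 + T) (y(T) = (3 + T)*(-5 + T) = (-5 + T)*(3 + T))
Z = 0 (Z = -15 + (-3)² - 2*(-3) = -15 + 9 + 6 = 0)
R(S) = S*(-3 + 2*S) (R(S) = (S + (S - 1*3))*(S + 0) = (S + (S - 3))*S = (S + (-3 + S))*S = (-3 + 2*S)*S = S*(-3 + 2*S))
R(-15)*(-59) = -15*(-3 + 2*(-15))*(-59) = -15*(-3 - 30)*(-59) = -15*(-33)*(-59) = 495*(-59) = -29205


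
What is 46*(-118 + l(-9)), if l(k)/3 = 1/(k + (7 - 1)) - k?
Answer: -4232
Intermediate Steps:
l(k) = -3*k + 3/(6 + k) (l(k) = 3*(1/(k + (7 - 1)) - k) = 3*(1/(k + 6) - k) = 3*(1/(6 + k) - k) = -3*k + 3/(6 + k))
46*(-118 + l(-9)) = 46*(-118 + 3*(1 - 1*(-9)**2 - 6*(-9))/(6 - 9)) = 46*(-118 + 3*(1 - 1*81 + 54)/(-3)) = 46*(-118 + 3*(-1/3)*(1 - 81 + 54)) = 46*(-118 + 3*(-1/3)*(-26)) = 46*(-118 + 26) = 46*(-92) = -4232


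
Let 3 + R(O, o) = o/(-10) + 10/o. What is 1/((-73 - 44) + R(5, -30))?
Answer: -3/352 ≈ -0.0085227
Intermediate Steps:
R(O, o) = -3 + 10/o - o/10 (R(O, o) = -3 + (o/(-10) + 10/o) = -3 + (o*(-1/10) + 10/o) = -3 + (-o/10 + 10/o) = -3 + (10/o - o/10) = -3 + 10/o - o/10)
1/((-73 - 44) + R(5, -30)) = 1/((-73 - 44) + (-3 + 10/(-30) - 1/10*(-30))) = 1/(-117 + (-3 + 10*(-1/30) + 3)) = 1/(-117 + (-3 - 1/3 + 3)) = 1/(-117 - 1/3) = 1/(-352/3) = -3/352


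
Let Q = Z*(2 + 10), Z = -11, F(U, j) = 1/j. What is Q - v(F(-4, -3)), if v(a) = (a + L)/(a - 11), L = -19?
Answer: -2273/17 ≈ -133.71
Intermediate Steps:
v(a) = (-19 + a)/(-11 + a) (v(a) = (a - 19)/(a - 11) = (-19 + a)/(-11 + a))
Q = -132 (Q = -11*(2 + 10) = -11*12 = -132)
Q - v(F(-4, -3)) = -132 - (-19 + 1/(-3))/(-11 + 1/(-3)) = -132 - (-19 - ⅓)/(-11 - ⅓) = -132 - (-58)/((-34/3)*3) = -132 - (-3)*(-58)/(34*3) = -132 - 1*29/17 = -132 - 29/17 = -2273/17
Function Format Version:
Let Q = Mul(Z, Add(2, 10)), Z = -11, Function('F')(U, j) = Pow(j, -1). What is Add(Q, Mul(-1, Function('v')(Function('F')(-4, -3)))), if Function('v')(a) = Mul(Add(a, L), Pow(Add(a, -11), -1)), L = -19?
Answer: Rational(-2273, 17) ≈ -133.71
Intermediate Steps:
Function('v')(a) = Mul(Pow(Add(-11, a), -1), Add(-19, a)) (Function('v')(a) = Mul(Add(a, -19), Pow(Add(a, -11), -1)) = Mul(Add(-19, a), Pow(Add(-11, a), -1)) = Mul(Pow(Add(-11, a), -1), Add(-19, a)))
Q = -132 (Q = Mul(-11, Add(2, 10)) = Mul(-11, 12) = -132)
Add(Q, Mul(-1, Function('v')(Function('F')(-4, -3)))) = Add(-132, Mul(-1, Mul(Pow(Add(-11, Pow(-3, -1)), -1), Add(-19, Pow(-3, -1))))) = Add(-132, Mul(-1, Mul(Pow(Add(-11, Rational(-1, 3)), -1), Add(-19, Rational(-1, 3))))) = Add(-132, Mul(-1, Mul(Pow(Rational(-34, 3), -1), Rational(-58, 3)))) = Add(-132, Mul(-1, Mul(Rational(-3, 34), Rational(-58, 3)))) = Add(-132, Mul(-1, Rational(29, 17))) = Add(-132, Rational(-29, 17)) = Rational(-2273, 17)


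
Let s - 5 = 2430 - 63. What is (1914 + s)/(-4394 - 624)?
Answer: -2143/2509 ≈ -0.85413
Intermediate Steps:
s = 2372 (s = 5 + (2430 - 63) = 5 + 2367 = 2372)
(1914 + s)/(-4394 - 624) = (1914 + 2372)/(-4394 - 624) = 4286/(-5018) = 4286*(-1/5018) = -2143/2509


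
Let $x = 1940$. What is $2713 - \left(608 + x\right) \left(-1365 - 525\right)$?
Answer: $4818433$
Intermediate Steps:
$2713 - \left(608 + x\right) \left(-1365 - 525\right) = 2713 - \left(608 + 1940\right) \left(-1365 - 525\right) = 2713 - 2548 \left(-1890\right) = 2713 - -4815720 = 2713 + 4815720 = 4818433$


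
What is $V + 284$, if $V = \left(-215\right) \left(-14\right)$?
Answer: $3294$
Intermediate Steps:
$V = 3010$
$V + 284 = 3010 + 284 = 3294$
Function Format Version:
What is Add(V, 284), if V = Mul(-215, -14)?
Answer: 3294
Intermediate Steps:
V = 3010
Add(V, 284) = Add(3010, 284) = 3294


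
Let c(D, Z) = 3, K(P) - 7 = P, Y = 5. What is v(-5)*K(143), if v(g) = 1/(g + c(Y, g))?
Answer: -75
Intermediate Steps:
K(P) = 7 + P
v(g) = 1/(3 + g) (v(g) = 1/(g + 3) = 1/(3 + g))
v(-5)*K(143) = (7 + 143)/(3 - 5) = 150/(-2) = -½*150 = -75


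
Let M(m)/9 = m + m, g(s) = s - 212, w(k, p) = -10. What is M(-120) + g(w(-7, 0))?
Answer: -2382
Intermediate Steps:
g(s) = -212 + s
M(m) = 18*m (M(m) = 9*(m + m) = 9*(2*m) = 18*m)
M(-120) + g(w(-7, 0)) = 18*(-120) + (-212 - 10) = -2160 - 222 = -2382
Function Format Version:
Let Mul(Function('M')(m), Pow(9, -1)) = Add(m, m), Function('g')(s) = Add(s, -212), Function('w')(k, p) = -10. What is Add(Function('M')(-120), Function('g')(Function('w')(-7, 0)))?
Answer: -2382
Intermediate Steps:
Function('g')(s) = Add(-212, s)
Function('M')(m) = Mul(18, m) (Function('M')(m) = Mul(9, Add(m, m)) = Mul(9, Mul(2, m)) = Mul(18, m))
Add(Function('M')(-120), Function('g')(Function('w')(-7, 0))) = Add(Mul(18, -120), Add(-212, -10)) = Add(-2160, -222) = -2382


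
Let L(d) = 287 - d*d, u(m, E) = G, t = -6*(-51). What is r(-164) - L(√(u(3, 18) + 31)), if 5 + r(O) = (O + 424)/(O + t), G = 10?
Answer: -17691/71 ≈ -249.17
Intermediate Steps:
t = 306
u(m, E) = 10
r(O) = -5 + (424 + O)/(306 + O) (r(O) = -5 + (O + 424)/(O + 306) = -5 + (424 + O)/(306 + O))
L(d) = 287 - d²
r(-164) - L(√(u(3, 18) + 31)) = 2*(-553 - 2*(-164))/(306 - 164) - (287 - (√(10 + 31))²) = 2*(-553 + 328)/142 - (287 - (√41)²) = 2*(1/142)*(-225) - (287 - 1*41) = -225/71 - (287 - 41) = -225/71 - 1*246 = -225/71 - 246 = -17691/71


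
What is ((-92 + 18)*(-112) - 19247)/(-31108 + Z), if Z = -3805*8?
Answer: 3653/20516 ≈ 0.17806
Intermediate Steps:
Z = -30440
((-92 + 18)*(-112) - 19247)/(-31108 + Z) = ((-92 + 18)*(-112) - 19247)/(-31108 - 30440) = (-74*(-112) - 19247)/(-61548) = (8288 - 19247)*(-1/61548) = -10959*(-1/61548) = 3653/20516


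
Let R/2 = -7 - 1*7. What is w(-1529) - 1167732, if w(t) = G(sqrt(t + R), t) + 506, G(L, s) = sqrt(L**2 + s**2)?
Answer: -1167226 + 2*sqrt(584071) ≈ -1.1657e+6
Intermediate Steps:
R = -28 (R = 2*(-7 - 1*7) = 2*(-7 - 7) = 2*(-14) = -28)
w(t) = 506 + sqrt(-28 + t + t**2) (w(t) = sqrt((sqrt(t - 28))**2 + t**2) + 506 = sqrt((sqrt(-28 + t))**2 + t**2) + 506 = sqrt((-28 + t) + t**2) + 506 = sqrt(-28 + t + t**2) + 506 = 506 + sqrt(-28 + t + t**2))
w(-1529) - 1167732 = (506 + sqrt(-28 - 1529 + (-1529)**2)) - 1167732 = (506 + sqrt(-28 - 1529 + 2337841)) - 1167732 = (506 + sqrt(2336284)) - 1167732 = (506 + 2*sqrt(584071)) - 1167732 = -1167226 + 2*sqrt(584071)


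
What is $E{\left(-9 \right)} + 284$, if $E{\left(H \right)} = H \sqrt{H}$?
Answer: $284 - 27 i \approx 284.0 - 27.0 i$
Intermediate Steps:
$E{\left(H \right)} = H^{\frac{3}{2}}$
$E{\left(-9 \right)} + 284 = \left(-9\right)^{\frac{3}{2}} + 284 = - 27 i + 284 = 284 - 27 i$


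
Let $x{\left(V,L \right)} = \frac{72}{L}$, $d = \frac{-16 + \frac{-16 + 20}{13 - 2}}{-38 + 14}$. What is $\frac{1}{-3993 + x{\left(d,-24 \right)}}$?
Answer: $- \frac{1}{3996} \approx -0.00025025$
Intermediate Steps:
$d = \frac{43}{66}$ ($d = \frac{-16 + \frac{4}{11}}{-24} = \left(-16 + 4 \cdot \frac{1}{11}\right) \left(- \frac{1}{24}\right) = \left(-16 + \frac{4}{11}\right) \left(- \frac{1}{24}\right) = \left(- \frac{172}{11}\right) \left(- \frac{1}{24}\right) = \frac{43}{66} \approx 0.65152$)
$\frac{1}{-3993 + x{\left(d,-24 \right)}} = \frac{1}{-3993 + \frac{72}{-24}} = \frac{1}{-3993 + 72 \left(- \frac{1}{24}\right)} = \frac{1}{-3993 - 3} = \frac{1}{-3996} = - \frac{1}{3996}$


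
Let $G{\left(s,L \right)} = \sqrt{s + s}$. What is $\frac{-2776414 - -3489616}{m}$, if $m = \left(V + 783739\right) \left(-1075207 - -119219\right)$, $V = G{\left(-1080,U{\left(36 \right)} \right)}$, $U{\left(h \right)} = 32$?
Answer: $- \frac{25407464649}{26691481415398574} + \frac{2139606 i \sqrt{15}}{146803147784692157} \approx -9.5189 \cdot 10^{-7} + 5.6447 \cdot 10^{-11} i$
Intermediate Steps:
$G{\left(s,L \right)} = \sqrt{2} \sqrt{s}$ ($G{\left(s,L \right)} = \sqrt{2 s} = \sqrt{2} \sqrt{s}$)
$V = 12 i \sqrt{15}$ ($V = \sqrt{2} \sqrt{-1080} = \sqrt{2} \cdot 6 i \sqrt{30} = 12 i \sqrt{15} \approx 46.476 i$)
$m = -749245079132 - 11471856 i \sqrt{15}$ ($m = \left(12 i \sqrt{15} + 783739\right) \left(-1075207 - -119219\right) = \left(783739 + 12 i \sqrt{15}\right) \left(-1075207 + \left(-1368093 + 1487312\right)\right) = \left(783739 + 12 i \sqrt{15}\right) \left(-1075207 + 119219\right) = \left(783739 + 12 i \sqrt{15}\right) \left(-955988\right) = -749245079132 - 11471856 i \sqrt{15} \approx -7.4925 \cdot 10^{11} - 4.443 \cdot 10^{7} i$)
$\frac{-2776414 - -3489616}{m} = \frac{-2776414 - -3489616}{-749245079132 - 11471856 i \sqrt{15}} = \frac{-2776414 + 3489616}{-749245079132 - 11471856 i \sqrt{15}} = \frac{713202}{-749245079132 - 11471856 i \sqrt{15}}$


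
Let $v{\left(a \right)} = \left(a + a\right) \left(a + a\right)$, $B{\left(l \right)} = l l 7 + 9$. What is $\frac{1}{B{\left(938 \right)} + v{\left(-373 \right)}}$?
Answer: $\frac{1}{6715433} \approx 1.4891 \cdot 10^{-7}$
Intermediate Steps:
$B{\left(l \right)} = 9 + 7 l^{2}$ ($B{\left(l \right)} = l^{2} \cdot 7 + 9 = 7 l^{2} + 9 = 9 + 7 l^{2}$)
$v{\left(a \right)} = 4 a^{2}$ ($v{\left(a \right)} = 2 a 2 a = 4 a^{2}$)
$\frac{1}{B{\left(938 \right)} + v{\left(-373 \right)}} = \frac{1}{\left(9 + 7 \cdot 938^{2}\right) + 4 \left(-373\right)^{2}} = \frac{1}{\left(9 + 7 \cdot 879844\right) + 4 \cdot 139129} = \frac{1}{\left(9 + 6158908\right) + 556516} = \frac{1}{6158917 + 556516} = \frac{1}{6715433}$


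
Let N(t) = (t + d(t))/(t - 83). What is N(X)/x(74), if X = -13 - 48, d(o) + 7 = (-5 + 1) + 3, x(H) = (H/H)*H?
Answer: 23/3552 ≈ 0.0064752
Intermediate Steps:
x(H) = H (x(H) = 1*H = H)
d(o) = -8 (d(o) = -7 + ((-5 + 1) + 3) = -7 + (-4 + 3) = -7 - 1 = -8)
X = -61
N(t) = (-8 + t)/(-83 + t) (N(t) = (t - 8)/(t - 83) = (-8 + t)/(-83 + t))
N(X)/x(74) = ((-8 - 61)/(-83 - 61))/74 = (-69/(-144))*(1/74) = -1/144*(-69)*(1/74) = (23/48)*(1/74) = 23/3552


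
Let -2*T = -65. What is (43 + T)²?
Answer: 22801/4 ≈ 5700.3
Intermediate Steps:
T = 65/2 (T = -½*(-65) = 65/2 ≈ 32.500)
(43 + T)² = (43 + 65/2)² = (151/2)² = 22801/4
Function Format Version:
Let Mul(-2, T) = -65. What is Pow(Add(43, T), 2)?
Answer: Rational(22801, 4) ≈ 5700.3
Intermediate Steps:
T = Rational(65, 2) (T = Mul(Rational(-1, 2), -65) = Rational(65, 2) ≈ 32.500)
Pow(Add(43, T), 2) = Pow(Add(43, Rational(65, 2)), 2) = Pow(Rational(151, 2), 2) = Rational(22801, 4)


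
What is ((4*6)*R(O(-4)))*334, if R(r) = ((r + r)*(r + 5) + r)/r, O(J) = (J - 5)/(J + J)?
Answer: 106212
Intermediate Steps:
O(J) = (-5 + J)/(2*J) (O(J) = (-5 + J)/((2*J)) = (-5 + J)*(1/(2*J)) = (-5 + J)/(2*J))
R(r) = (r + 2*r*(5 + r))/r (R(r) = ((2*r)*(5 + r) + r)/r = (2*r*(5 + r) + r)/r = (r + 2*r*(5 + r))/r)
((4*6)*R(O(-4)))*334 = ((4*6)*(11 + 2*((1/2)*(-5 - 4)/(-4))))*334 = (24*(11 + 2*((1/2)*(-1/4)*(-9))))*334 = (24*(11 + 2*(9/8)))*334 = (24*(11 + 9/4))*334 = (24*(53/4))*334 = 318*334 = 106212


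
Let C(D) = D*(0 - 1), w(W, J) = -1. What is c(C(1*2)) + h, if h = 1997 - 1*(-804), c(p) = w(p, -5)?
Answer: 2800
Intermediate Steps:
C(D) = -D (C(D) = D*(-1) = -D)
c(p) = -1
h = 2801 (h = 1997 + 804 = 2801)
c(C(1*2)) + h = -1 + 2801 = 2800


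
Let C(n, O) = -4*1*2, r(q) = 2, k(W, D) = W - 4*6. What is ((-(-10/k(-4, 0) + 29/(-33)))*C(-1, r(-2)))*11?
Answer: -964/21 ≈ -45.905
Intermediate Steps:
k(W, D) = -24 + W (k(W, D) = W - 24 = -24 + W)
C(n, O) = -8 (C(n, O) = -4*2 = -8)
((-(-10/k(-4, 0) + 29/(-33)))*C(-1, r(-2)))*11 = (-(-10/(-24 - 4) + 29/(-33))*(-8))*11 = (-(-10/(-28) + 29*(-1/33))*(-8))*11 = (-(-10*(-1/28) - 29/33)*(-8))*11 = (-(5/14 - 29/33)*(-8))*11 = (-1*(-241/462)*(-8))*11 = ((241/462)*(-8))*11 = -964/231*11 = -964/21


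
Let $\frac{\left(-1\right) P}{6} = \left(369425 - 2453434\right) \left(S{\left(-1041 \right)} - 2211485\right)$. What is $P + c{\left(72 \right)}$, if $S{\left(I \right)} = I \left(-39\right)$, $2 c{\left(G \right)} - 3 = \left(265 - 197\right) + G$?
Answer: $- \frac{54289751543545}{2} \approx -2.7145 \cdot 10^{13}$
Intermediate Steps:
$c{\left(G \right)} = \frac{71}{2} + \frac{G}{2}$ ($c{\left(G \right)} = \frac{3}{2} + \frac{\left(265 - 197\right) + G}{2} = \frac{3}{2} + \frac{68 + G}{2} = \frac{3}{2} + \left(34 + \frac{G}{2}\right) = \frac{71}{2} + \frac{G}{2}$)
$S{\left(I \right)} = - 39 I$
$P = -27144875771844$ ($P = - 6 \left(369425 - 2453434\right) \left(\left(-39\right) \left(-1041\right) - 2211485\right) = - 6 \left(- 2084009 \left(40599 - 2211485\right)\right) = - 6 \left(\left(-2084009\right) \left(-2170886\right)\right) = \left(-6\right) 4524145961974 = -27144875771844$)
$P + c{\left(72 \right)} = -27144875771844 + \left(\frac{71}{2} + \frac{1}{2} \cdot 72\right) = -27144875771844 + \left(\frac{71}{2} + 36\right) = -27144875771844 + \frac{143}{2} = - \frac{54289751543545}{2}$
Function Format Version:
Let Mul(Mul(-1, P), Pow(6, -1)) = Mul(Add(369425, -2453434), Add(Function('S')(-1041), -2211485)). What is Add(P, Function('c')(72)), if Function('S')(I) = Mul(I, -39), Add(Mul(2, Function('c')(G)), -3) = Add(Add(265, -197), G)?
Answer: Rational(-54289751543545, 2) ≈ -2.7145e+13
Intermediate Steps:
Function('c')(G) = Add(Rational(71, 2), Mul(Rational(1, 2), G)) (Function('c')(G) = Add(Rational(3, 2), Mul(Rational(1, 2), Add(Add(265, -197), G))) = Add(Rational(3, 2), Mul(Rational(1, 2), Add(68, G))) = Add(Rational(3, 2), Add(34, Mul(Rational(1, 2), G))) = Add(Rational(71, 2), Mul(Rational(1, 2), G)))
Function('S')(I) = Mul(-39, I)
P = -27144875771844 (P = Mul(-6, Mul(Add(369425, -2453434), Add(Mul(-39, -1041), -2211485))) = Mul(-6, Mul(-2084009, Add(40599, -2211485))) = Mul(-6, Mul(-2084009, -2170886)) = Mul(-6, 4524145961974) = -27144875771844)
Add(P, Function('c')(72)) = Add(-27144875771844, Add(Rational(71, 2), Mul(Rational(1, 2), 72))) = Add(-27144875771844, Add(Rational(71, 2), 36)) = Add(-27144875771844, Rational(143, 2)) = Rational(-54289751543545, 2)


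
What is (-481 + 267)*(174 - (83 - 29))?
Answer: -25680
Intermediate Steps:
(-481 + 267)*(174 - (83 - 29)) = -214*(174 - 1*54) = -214*(174 - 54) = -214*120 = -25680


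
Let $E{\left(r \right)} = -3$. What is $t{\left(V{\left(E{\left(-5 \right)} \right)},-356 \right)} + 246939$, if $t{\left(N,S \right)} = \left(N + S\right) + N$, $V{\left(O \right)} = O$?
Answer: $246577$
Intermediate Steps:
$t{\left(N,S \right)} = S + 2 N$
$t{\left(V{\left(E{\left(-5 \right)} \right)},-356 \right)} + 246939 = \left(-356 + 2 \left(-3\right)\right) + 246939 = \left(-356 - 6\right) + 246939 = -362 + 246939 = 246577$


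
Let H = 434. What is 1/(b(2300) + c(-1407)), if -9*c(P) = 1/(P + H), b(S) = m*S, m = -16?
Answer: -8757/322257599 ≈ -2.7174e-5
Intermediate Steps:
b(S) = -16*S
c(P) = -1/(9*(434 + P)) (c(P) = -1/(9*(P + 434)) = -1/(9*(434 + P)))
1/(b(2300) + c(-1407)) = 1/(-16*2300 - 1/(3906 + 9*(-1407))) = 1/(-36800 - 1/(3906 - 12663)) = 1/(-36800 - 1/(-8757)) = 1/(-36800 - 1*(-1/8757)) = 1/(-36800 + 1/8757) = 1/(-322257599/8757) = -8757/322257599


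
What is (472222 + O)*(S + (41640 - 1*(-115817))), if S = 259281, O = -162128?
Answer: 129227953372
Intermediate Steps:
(472222 + O)*(S + (41640 - 1*(-115817))) = (472222 - 162128)*(259281 + (41640 - 1*(-115817))) = 310094*(259281 + (41640 + 115817)) = 310094*(259281 + 157457) = 310094*416738 = 129227953372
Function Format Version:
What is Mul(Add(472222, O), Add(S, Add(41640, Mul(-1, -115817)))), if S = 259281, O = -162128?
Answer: 129227953372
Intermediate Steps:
Mul(Add(472222, O), Add(S, Add(41640, Mul(-1, -115817)))) = Mul(Add(472222, -162128), Add(259281, Add(41640, Mul(-1, -115817)))) = Mul(310094, Add(259281, Add(41640, 115817))) = Mul(310094, Add(259281, 157457)) = Mul(310094, 416738) = 129227953372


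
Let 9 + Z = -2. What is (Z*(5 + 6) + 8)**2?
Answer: 12769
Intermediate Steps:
Z = -11 (Z = -9 - 2 = -11)
(Z*(5 + 6) + 8)**2 = (-11*(5 + 6) + 8)**2 = (-11*11 + 8)**2 = (-121 + 8)**2 = (-113)**2 = 12769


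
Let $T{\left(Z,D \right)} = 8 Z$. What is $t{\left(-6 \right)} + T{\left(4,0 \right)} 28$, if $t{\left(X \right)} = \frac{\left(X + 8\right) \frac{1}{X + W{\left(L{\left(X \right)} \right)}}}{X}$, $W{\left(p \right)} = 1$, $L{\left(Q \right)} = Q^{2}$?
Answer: $\frac{13441}{15} \approx 896.07$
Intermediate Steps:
$t{\left(X \right)} = \frac{8 + X}{X \left(1 + X\right)}$ ($t{\left(X \right)} = \frac{\left(X + 8\right) \frac{1}{X + 1}}{X} = \frac{\left(8 + X\right) \frac{1}{1 + X}}{X} = \frac{\frac{1}{1 + X} \left(8 + X\right)}{X} = \frac{8 + X}{X \left(1 + X\right)}$)
$t{\left(-6 \right)} + T{\left(4,0 \right)} 28 = \frac{8 - 6}{\left(-6\right) \left(1 - 6\right)} + 8 \cdot 4 \cdot 28 = \left(- \frac{1}{6}\right) \frac{1}{-5} \cdot 2 + 32 \cdot 28 = \left(- \frac{1}{6}\right) \left(- \frac{1}{5}\right) 2 + 896 = \frac{1}{15} + 896 = \frac{13441}{15}$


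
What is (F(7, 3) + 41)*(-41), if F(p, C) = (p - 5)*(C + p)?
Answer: -2501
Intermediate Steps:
F(p, C) = (-5 + p)*(C + p)
(F(7, 3) + 41)*(-41) = ((7**2 - 5*3 - 5*7 + 3*7) + 41)*(-41) = ((49 - 15 - 35 + 21) + 41)*(-41) = (20 + 41)*(-41) = 61*(-41) = -2501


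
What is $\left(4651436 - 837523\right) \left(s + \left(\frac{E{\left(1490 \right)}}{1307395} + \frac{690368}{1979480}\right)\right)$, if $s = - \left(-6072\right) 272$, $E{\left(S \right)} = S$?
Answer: $\frac{407539292811950125453062}{64699056365} \approx 6.299 \cdot 10^{12}$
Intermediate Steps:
$s = 1651584$ ($s = \left(-1\right) \left(-1651584\right) = 1651584$)
$\left(4651436 - 837523\right) \left(s + \left(\frac{E{\left(1490 \right)}}{1307395} + \frac{690368}{1979480}\right)\right) = \left(4651436 - 837523\right) \left(1651584 + \left(\frac{1490}{1307395} + \frac{690368}{1979480}\right)\right) = 3813913 \left(1651584 + \left(1490 \cdot \frac{1}{1307395} + 690368 \cdot \frac{1}{1979480}\right)\right) = 3813913 \left(1651584 + \left(\frac{298}{261479} + \frac{86296}{247435}\right)\right) = 3813913 \left(1651584 + \frac{22638327414}{64699056365}\right) = 3813913 \cdot \frac{106855948945859574}{64699056365} = \frac{407539292811950125453062}{64699056365}$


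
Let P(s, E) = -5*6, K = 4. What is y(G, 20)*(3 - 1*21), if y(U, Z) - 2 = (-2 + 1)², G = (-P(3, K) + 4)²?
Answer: -54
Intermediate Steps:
P(s, E) = -30
G = 1156 (G = (-1*(-30) + 4)² = (30 + 4)² = 34² = 1156)
y(U, Z) = 3 (y(U, Z) = 2 + (-2 + 1)² = 2 + (-1)² = 2 + 1 = 3)
y(G, 20)*(3 - 1*21) = 3*(3 - 1*21) = 3*(3 - 21) = 3*(-18) = -54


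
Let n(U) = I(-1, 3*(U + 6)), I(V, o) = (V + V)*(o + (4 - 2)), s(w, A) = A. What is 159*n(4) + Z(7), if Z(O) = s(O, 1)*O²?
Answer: -10127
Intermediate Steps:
Z(O) = O² (Z(O) = 1*O² = O²)
I(V, o) = 2*V*(2 + o) (I(V, o) = (2*V)*(o + 2) = (2*V)*(2 + o) = 2*V*(2 + o))
n(U) = -40 - 6*U (n(U) = 2*(-1)*(2 + 3*(U + 6)) = 2*(-1)*(2 + 3*(6 + U)) = 2*(-1)*(2 + (18 + 3*U)) = 2*(-1)*(20 + 3*U) = -40 - 6*U)
159*n(4) + Z(7) = 159*(-40 - 6*4) + 7² = 159*(-40 - 24) + 49 = 159*(-64) + 49 = -10176 + 49 = -10127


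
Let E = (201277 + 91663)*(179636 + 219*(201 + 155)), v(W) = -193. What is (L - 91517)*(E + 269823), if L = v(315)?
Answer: -6920584603707330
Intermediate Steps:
E = 75461344000 (E = 292940*(179636 + 219*356) = 292940*(179636 + 77964) = 292940*257600 = 75461344000)
L = -193
(L - 91517)*(E + 269823) = (-193 - 91517)*(75461344000 + 269823) = -91710*75461613823 = -6920584603707330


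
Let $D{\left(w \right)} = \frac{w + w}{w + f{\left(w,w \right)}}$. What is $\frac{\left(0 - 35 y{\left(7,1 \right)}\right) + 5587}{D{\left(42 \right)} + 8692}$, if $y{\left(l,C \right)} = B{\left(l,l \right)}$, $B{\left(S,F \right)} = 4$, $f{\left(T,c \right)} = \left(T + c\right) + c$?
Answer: $\frac{10894}{17385} \approx 0.62663$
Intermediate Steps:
$f{\left(T,c \right)} = T + 2 c$
$y{\left(l,C \right)} = 4$
$D{\left(w \right)} = \frac{1}{2}$ ($D{\left(w \right)} = \frac{w + w}{w + \left(w + 2 w\right)} = \frac{2 w}{w + 3 w} = \frac{2 w}{4 w} = 2 w \frac{1}{4 w} = \frac{1}{2}$)
$\frac{\left(0 - 35 y{\left(7,1 \right)}\right) + 5587}{D{\left(42 \right)} + 8692} = \frac{\left(0 - 140\right) + 5587}{\frac{1}{2} + 8692} = \frac{\left(0 - 140\right) + 5587}{\frac{17385}{2}} = \left(-140 + 5587\right) \frac{2}{17385} = 5447 \cdot \frac{2}{17385} = \frac{10894}{17385}$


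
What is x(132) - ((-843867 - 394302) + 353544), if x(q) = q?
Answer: 884757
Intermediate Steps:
x(132) - ((-843867 - 394302) + 353544) = 132 - ((-843867 - 394302) + 353544) = 132 - (-1238169 + 353544) = 132 - 1*(-884625) = 132 + 884625 = 884757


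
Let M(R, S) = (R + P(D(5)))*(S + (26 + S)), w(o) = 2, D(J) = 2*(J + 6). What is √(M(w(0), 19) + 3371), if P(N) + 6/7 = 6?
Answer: √187579/7 ≈ 61.872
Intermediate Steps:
D(J) = 12 + 2*J (D(J) = 2*(6 + J) = 12 + 2*J)
P(N) = 36/7 (P(N) = -6/7 + 6 = 36/7)
M(R, S) = (26 + 2*S)*(36/7 + R) (M(R, S) = (R + 36/7)*(S + (26 + S)) = (36/7 + R)*(26 + 2*S) = (26 + 2*S)*(36/7 + R))
√(M(w(0), 19) + 3371) = √((936/7 + 26*2 + (72/7)*19 + 2*2*19) + 3371) = √((936/7 + 52 + 1368/7 + 76) + 3371) = √(3200/7 + 3371) = √(26797/7) = √187579/7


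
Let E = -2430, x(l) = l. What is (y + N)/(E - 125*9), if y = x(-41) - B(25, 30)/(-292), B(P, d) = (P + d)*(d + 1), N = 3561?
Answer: -205909/207612 ≈ -0.99180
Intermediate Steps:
B(P, d) = (1 + d)*(P + d) (B(P, d) = (P + d)*(1 + d) = (1 + d)*(P + d))
y = -10267/292 (y = -41 - (25 + 30 + 30² + 25*30)/(-292) = -41 - (25 + 30 + 900 + 750)*(-1)/292 = -41 - 1705*(-1)/292 = -41 - 1*(-1705/292) = -41 + 1705/292 = -10267/292 ≈ -35.161)
(y + N)/(E - 125*9) = (-10267/292 + 3561)/(-2430 - 125*9) = 1029545/(292*(-2430 - 1125)) = (1029545/292)/(-3555) = (1029545/292)*(-1/3555) = -205909/207612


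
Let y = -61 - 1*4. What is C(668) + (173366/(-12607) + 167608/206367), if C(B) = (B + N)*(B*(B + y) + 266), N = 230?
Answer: 134527403531902582/371666967 ≈ 3.6196e+8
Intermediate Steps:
y = -65 (y = -61 - 4 = -65)
C(B) = (230 + B)*(266 + B*(-65 + B)) (C(B) = (B + 230)*(B*(B - 65) + 266) = (230 + B)*(B*(-65 + B) + 266) = (230 + B)*(266 + B*(-65 + B)))
C(668) + (173366/(-12607) + 167608/206367) = (61180 + 668³ - 14684*668 + 165*668²) + (173366/(-12607) + 167608/206367) = (61180 + 298077632 - 9808912 + 165*446224) + (173366*(-1/12607) + 167608*(1/206367)) = (61180 + 298077632 - 9808912 + 73626960) + (-173366/12607 + 23944/29481) = 361956860 - 4809141038/371666967 = 134527403531902582/371666967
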